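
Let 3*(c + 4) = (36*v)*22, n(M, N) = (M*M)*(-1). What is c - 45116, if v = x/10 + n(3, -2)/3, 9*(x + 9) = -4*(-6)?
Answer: -230396/5 ≈ -46079.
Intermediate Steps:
n(M, N) = -M² (n(M, N) = M²*(-1) = -M²)
x = -19/3 (x = -9 + (-4*(-6))/9 = -9 + (⅑)*24 = -9 + 8/3 = -19/3 ≈ -6.3333)
v = -109/30 (v = -19/3/10 - 1*3²/3 = -19/3*⅒ - 1*9*(⅓) = -19/30 - 9*⅓ = -19/30 - 3 = -109/30 ≈ -3.6333)
c = -4816/5 (c = -4 + ((36*(-109/30))*22)/3 = -4 + (-654/5*22)/3 = -4 + (⅓)*(-14388/5) = -4 - 4796/5 = -4816/5 ≈ -963.20)
c - 45116 = -4816/5 - 45116 = -230396/5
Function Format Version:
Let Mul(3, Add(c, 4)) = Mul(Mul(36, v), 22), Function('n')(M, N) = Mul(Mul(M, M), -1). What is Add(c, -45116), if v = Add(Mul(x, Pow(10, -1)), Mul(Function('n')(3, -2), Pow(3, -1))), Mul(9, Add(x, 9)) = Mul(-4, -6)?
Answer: Rational(-230396, 5) ≈ -46079.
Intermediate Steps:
Function('n')(M, N) = Mul(-1, Pow(M, 2)) (Function('n')(M, N) = Mul(Pow(M, 2), -1) = Mul(-1, Pow(M, 2)))
x = Rational(-19, 3) (x = Add(-9, Mul(Rational(1, 9), Mul(-4, -6))) = Add(-9, Mul(Rational(1, 9), 24)) = Add(-9, Rational(8, 3)) = Rational(-19, 3) ≈ -6.3333)
v = Rational(-109, 30) (v = Add(Mul(Rational(-19, 3), Pow(10, -1)), Mul(Mul(-1, Pow(3, 2)), Pow(3, -1))) = Add(Mul(Rational(-19, 3), Rational(1, 10)), Mul(Mul(-1, 9), Rational(1, 3))) = Add(Rational(-19, 30), Mul(-9, Rational(1, 3))) = Add(Rational(-19, 30), -3) = Rational(-109, 30) ≈ -3.6333)
c = Rational(-4816, 5) (c = Add(-4, Mul(Rational(1, 3), Mul(Mul(36, Rational(-109, 30)), 22))) = Add(-4, Mul(Rational(1, 3), Mul(Rational(-654, 5), 22))) = Add(-4, Mul(Rational(1, 3), Rational(-14388, 5))) = Add(-4, Rational(-4796, 5)) = Rational(-4816, 5) ≈ -963.20)
Add(c, -45116) = Add(Rational(-4816, 5), -45116) = Rational(-230396, 5)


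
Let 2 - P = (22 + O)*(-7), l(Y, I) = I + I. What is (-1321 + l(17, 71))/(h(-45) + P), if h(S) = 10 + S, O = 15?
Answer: -1179/226 ≈ -5.2168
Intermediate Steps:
l(Y, I) = 2*I
P = 261 (P = 2 - (22 + 15)*(-7) = 2 - 37*(-7) = 2 - 1*(-259) = 2 + 259 = 261)
(-1321 + l(17, 71))/(h(-45) + P) = (-1321 + 2*71)/((10 - 45) + 261) = (-1321 + 142)/(-35 + 261) = -1179/226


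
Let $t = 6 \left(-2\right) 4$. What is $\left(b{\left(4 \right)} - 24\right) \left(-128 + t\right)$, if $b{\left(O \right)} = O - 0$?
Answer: $3520$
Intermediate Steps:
$b{\left(O \right)} = O$ ($b{\left(O \right)} = O + 0 = O$)
$t = -48$ ($t = \left(-12\right) 4 = -48$)
$\left(b{\left(4 \right)} - 24\right) \left(-128 + t\right) = \left(4 - 24\right) \left(-128 - 48\right) = \left(-20\right) \left(-176\right) = 3520$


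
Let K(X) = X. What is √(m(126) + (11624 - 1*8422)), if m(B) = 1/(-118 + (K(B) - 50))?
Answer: √5648286/42 ≈ 56.586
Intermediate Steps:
m(B) = 1/(-168 + B) (m(B) = 1/(-118 + (B - 50)) = 1/(-118 + (-50 + B)) = 1/(-168 + B))
√(m(126) + (11624 - 1*8422)) = √(1/(-168 + 126) + (11624 - 1*8422)) = √(1/(-42) + (11624 - 8422)) = √(-1/42 + 3202) = √(134483/42) = √5648286/42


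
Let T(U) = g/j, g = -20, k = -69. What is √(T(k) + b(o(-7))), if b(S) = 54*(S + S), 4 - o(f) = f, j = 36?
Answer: √10687/3 ≈ 34.459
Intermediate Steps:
o(f) = 4 - f
T(U) = -5/9 (T(U) = -20/36 = -20*1/36 = -5/9)
b(S) = 108*S (b(S) = 54*(2*S) = 108*S)
√(T(k) + b(o(-7))) = √(-5/9 + 108*(4 - 1*(-7))) = √(-5/9 + 108*(4 + 7)) = √(-5/9 + 108*11) = √(-5/9 + 1188) = √(10687/9) = √10687/3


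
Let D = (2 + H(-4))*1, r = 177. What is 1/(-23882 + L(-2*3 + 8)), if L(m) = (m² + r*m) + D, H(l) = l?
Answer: -1/23526 ≈ -4.2506e-5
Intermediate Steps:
D = -2 (D = (2 - 4)*1 = -2*1 = -2)
L(m) = -2 + m² + 177*m (L(m) = (m² + 177*m) - 2 = -2 + m² + 177*m)
1/(-23882 + L(-2*3 + 8)) = 1/(-23882 + (-2 + (-2*3 + 8)² + 177*(-2*3 + 8))) = 1/(-23882 + (-2 + (-6 + 8)² + 177*(-6 + 8))) = 1/(-23882 + (-2 + 2² + 177*2)) = 1/(-23882 + (-2 + 4 + 354)) = 1/(-23882 + 356) = 1/(-23526) = -1/23526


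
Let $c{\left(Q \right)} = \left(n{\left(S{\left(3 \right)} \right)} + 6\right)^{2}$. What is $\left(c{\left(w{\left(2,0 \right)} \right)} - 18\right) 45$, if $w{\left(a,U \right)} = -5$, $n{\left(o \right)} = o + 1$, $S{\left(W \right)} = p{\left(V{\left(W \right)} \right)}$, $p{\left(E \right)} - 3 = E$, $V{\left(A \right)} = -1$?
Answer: $2835$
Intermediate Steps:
$p{\left(E \right)} = 3 + E$
$S{\left(W \right)} = 2$ ($S{\left(W \right)} = 3 - 1 = 2$)
$n{\left(o \right)} = 1 + o$
$c{\left(Q \right)} = 81$ ($c{\left(Q \right)} = \left(\left(1 + 2\right) + 6\right)^{2} = \left(3 + 6\right)^{2} = 9^{2} = 81$)
$\left(c{\left(w{\left(2,0 \right)} \right)} - 18\right) 45 = \left(81 - 18\right) 45 = 63 \cdot 45 = 2835$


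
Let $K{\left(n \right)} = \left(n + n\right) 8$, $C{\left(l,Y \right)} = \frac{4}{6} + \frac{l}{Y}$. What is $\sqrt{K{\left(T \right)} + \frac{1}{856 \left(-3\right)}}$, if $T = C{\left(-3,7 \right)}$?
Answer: $\frac{\sqrt{307717662}}{8988} \approx 1.9517$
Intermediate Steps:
$C{\left(l,Y \right)} = \frac{2}{3} + \frac{l}{Y}$ ($C{\left(l,Y \right)} = 4 \cdot \frac{1}{6} + \frac{l}{Y} = \frac{2}{3} + \frac{l}{Y}$)
$T = \frac{5}{21}$ ($T = \frac{2}{3} - \frac{3}{7} = \frac{5}{21} \approx 0.2381$)
$K{\left(n \right)} = 16 n$ ($K{\left(n \right)} = 2 n 8 = 16 n$)
$\sqrt{K{\left(T \right)} + \frac{1}{856 \left(-3\right)}} = \sqrt{16 \cdot \frac{5}{21} + \frac{1}{856 \left(-3\right)}} = \sqrt{\frac{80}{21} + \frac{1}{-2568}} = \sqrt{\frac{80}{21} - \frac{1}{2568}} = \sqrt{\frac{68473}{17976}} = \frac{\sqrt{307717662}}{8988}$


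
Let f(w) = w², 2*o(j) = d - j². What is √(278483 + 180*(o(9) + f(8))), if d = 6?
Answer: √283253 ≈ 532.21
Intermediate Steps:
o(j) = 3 - j²/2 (o(j) = (6 - j²)/2 = 3 - j²/2)
√(278483 + 180*(o(9) + f(8))) = √(278483 + 180*((3 - ½*9²) + 8²)) = √(278483 + 180*((3 - ½*81) + 64)) = √(278483 + 180*((3 - 81/2) + 64)) = √(278483 + 180*(-75/2 + 64)) = √(278483 + 180*(53/2)) = √(278483 + 4770) = √283253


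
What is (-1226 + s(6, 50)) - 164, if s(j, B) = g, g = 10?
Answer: -1380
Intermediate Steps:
s(j, B) = 10
(-1226 + s(6, 50)) - 164 = (-1226 + 10) - 164 = -1216 - 164 = -1380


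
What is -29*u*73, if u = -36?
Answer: 76212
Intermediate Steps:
-29*u*73 = -29*(-36)*73 = 1044*73 = 76212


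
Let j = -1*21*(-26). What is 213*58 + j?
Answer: 12900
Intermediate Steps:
j = 546 (j = -21*(-26) = 546)
213*58 + j = 213*58 + 546 = 12354 + 546 = 12900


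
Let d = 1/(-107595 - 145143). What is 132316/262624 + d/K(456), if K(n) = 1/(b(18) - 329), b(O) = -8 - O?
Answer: 4191814091/8296883064 ≈ 0.50523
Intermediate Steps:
d = -1/252738 (d = 1/(-252738) = -1/252738 ≈ -3.9567e-6)
K(n) = -1/355 (K(n) = 1/((-8 - 1*18) - 329) = 1/((-8 - 18) - 329) = 1/(-26 - 329) = 1/(-355) = -1/355)
132316/262624 + d/K(456) = 132316/262624 - 1/(252738*(-1/355)) = 132316*(1/262624) - 1/252738*(-355) = 33079/65656 + 355/252738 = 4191814091/8296883064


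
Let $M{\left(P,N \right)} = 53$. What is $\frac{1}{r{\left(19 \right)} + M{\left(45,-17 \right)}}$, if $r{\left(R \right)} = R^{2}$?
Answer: $\frac{1}{414} \approx 0.0024155$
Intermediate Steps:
$\frac{1}{r{\left(19 \right)} + M{\left(45,-17 \right)}} = \frac{1}{19^{2} + 53} = \frac{1}{361 + 53} = \frac{1}{414}$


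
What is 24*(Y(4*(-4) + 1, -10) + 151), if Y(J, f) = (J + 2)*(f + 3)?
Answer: 5808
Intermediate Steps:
Y(J, f) = (2 + J)*(3 + f)
24*(Y(4*(-4) + 1, -10) + 151) = 24*((6 + 2*(-10) + 3*(4*(-4) + 1) + (4*(-4) + 1)*(-10)) + 151) = 24*((6 - 20 + 3*(-16 + 1) + (-16 + 1)*(-10)) + 151) = 24*((6 - 20 + 3*(-15) - 15*(-10)) + 151) = 24*((6 - 20 - 45 + 150) + 151) = 24*(91 + 151) = 24*242 = 5808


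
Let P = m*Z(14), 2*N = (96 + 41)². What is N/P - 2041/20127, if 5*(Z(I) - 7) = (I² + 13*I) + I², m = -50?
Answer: -134207681/81715620 ≈ -1.6424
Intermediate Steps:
N = 18769/2 (N = (96 + 41)²/2 = (½)*137² = (½)*18769 = 18769/2 ≈ 9384.5)
Z(I) = 7 + 2*I²/5 + 13*I/5 (Z(I) = 7 + ((I² + 13*I) + I²)/5 = 7 + (2*I² + 13*I)/5 = 7 + (2*I²/5 + 13*I/5) = 7 + 2*I²/5 + 13*I/5)
P = -6090 (P = -50*(7 + (⅖)*14² + (13/5)*14) = -50*(7 + (⅖)*196 + 182/5) = -50*(7 + 392/5 + 182/5) = -50*609/5 = -6090)
N/P - 2041/20127 = (18769/2)/(-6090) - 2041/20127 = (18769/2)*(-1/6090) - 2041*1/20127 = -18769/12180 - 2041/20127 = -134207681/81715620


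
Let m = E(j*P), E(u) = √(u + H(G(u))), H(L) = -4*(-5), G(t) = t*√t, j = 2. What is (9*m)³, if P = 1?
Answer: 16038*√22 ≈ 75225.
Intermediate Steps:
G(t) = t^(3/2)
H(L) = 20
E(u) = √(20 + u) (E(u) = √(u + 20) = √(20 + u))
m = √22 (m = √(20 + 2*1) = √(20 + 2) = √22 ≈ 4.6904)
(9*m)³ = (9*√22)³ = 16038*√22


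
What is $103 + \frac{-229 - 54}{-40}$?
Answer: $\frac{4403}{40} \approx 110.07$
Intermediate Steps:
$103 + \frac{-229 - 54}{-40} = 103 - - \frac{283}{40} = 103 + \frac{283}{40} = \frac{4403}{40}$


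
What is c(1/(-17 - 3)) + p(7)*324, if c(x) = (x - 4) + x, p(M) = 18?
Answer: 58279/10 ≈ 5827.9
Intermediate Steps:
c(x) = -4 + 2*x (c(x) = (-4 + x) + x = -4 + 2*x)
c(1/(-17 - 3)) + p(7)*324 = (-4 + 2/(-17 - 3)) + 18*324 = (-4 + 2/(-20)) + 5832 = (-4 + 2*(-1/20)) + 5832 = (-4 - ⅒) + 5832 = -41/10 + 5832 = 58279/10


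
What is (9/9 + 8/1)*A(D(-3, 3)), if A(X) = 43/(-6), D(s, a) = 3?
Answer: -129/2 ≈ -64.500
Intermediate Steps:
A(X) = -43/6 (A(X) = 43*(-⅙) = -43/6)
(9/9 + 8/1)*A(D(-3, 3)) = (9/9 + 8/1)*(-43/6) = (9*(⅑) + 8*1)*(-43/6) = (1 + 8)*(-43/6) = 9*(-43/6) = -129/2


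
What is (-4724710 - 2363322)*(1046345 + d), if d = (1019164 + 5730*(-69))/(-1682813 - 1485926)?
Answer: -3357290490087984736/452677 ≈ -7.4165e+12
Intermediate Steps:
d = -623794/3168739 (d = (1019164 - 395370)/(-3168739) = 623794*(-1/3168739) = -623794/3168739 ≈ -0.19686)
(-4724710 - 2363322)*(1046345 + d) = (-4724710 - 2363322)*(1046345 - 623794/3168739) = -7088032*3315593585161/3168739 = -3357290490087984736/452677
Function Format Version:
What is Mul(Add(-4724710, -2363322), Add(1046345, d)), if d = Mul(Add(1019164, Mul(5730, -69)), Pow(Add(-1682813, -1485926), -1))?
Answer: Rational(-3357290490087984736, 452677) ≈ -7.4165e+12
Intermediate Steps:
d = Rational(-623794, 3168739) (d = Mul(Add(1019164, -395370), Pow(-3168739, -1)) = Mul(623794, Rational(-1, 3168739)) = Rational(-623794, 3168739) ≈ -0.19686)
Mul(Add(-4724710, -2363322), Add(1046345, d)) = Mul(Add(-4724710, -2363322), Add(1046345, Rational(-623794, 3168739))) = Mul(-7088032, Rational(3315593585161, 3168739)) = Rational(-3357290490087984736, 452677)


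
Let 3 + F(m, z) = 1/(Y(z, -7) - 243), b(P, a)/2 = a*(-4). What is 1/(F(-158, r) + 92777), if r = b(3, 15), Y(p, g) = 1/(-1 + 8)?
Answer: 1700/157715793 ≈ 1.0779e-5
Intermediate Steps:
Y(p, g) = 1/7
b(P, a) = -8*a (b(P, a) = 2*(a*(-4)) = 2*(-4*a) = -8*a)
r = -120 (r = -8*15 = -120)
F(m, z) = -5107/1700 (F(m, z) = -3 + 1/(1/7 - 243) = -3 + 1/(-1700/7) = -3 - 7/1700 = -5107/1700)
1/(F(-158, r) + 92777) = 1/(-5107/1700 + 92777) = 1/(157715793/1700) = 1700/157715793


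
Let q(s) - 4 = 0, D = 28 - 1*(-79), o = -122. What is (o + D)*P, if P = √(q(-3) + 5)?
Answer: -45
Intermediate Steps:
D = 107 (D = 28 + 79 = 107)
q(s) = 4 (q(s) = 4 + 0 = 4)
P = 3 (P = √(4 + 5) = √9 = 3)
(o + D)*P = (-122 + 107)*3 = -15*3 = -45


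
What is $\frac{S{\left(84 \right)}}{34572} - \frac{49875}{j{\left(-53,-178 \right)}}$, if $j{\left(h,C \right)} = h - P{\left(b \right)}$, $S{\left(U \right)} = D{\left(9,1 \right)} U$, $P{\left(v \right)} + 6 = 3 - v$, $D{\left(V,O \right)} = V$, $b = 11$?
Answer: $\frac{47897444}{37453} \approx 1278.9$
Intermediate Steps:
$P{\left(v \right)} = -3 - v$ ($P{\left(v \right)} = -6 - \left(-3 + v\right) = -3 - v$)
$S{\left(U \right)} = 9 U$
$j{\left(h,C \right)} = 14 + h$ ($j{\left(h,C \right)} = h - \left(-3 - 11\right) = h - -14 = h + 14 = 14 + h$)
$\frac{S{\left(84 \right)}}{34572} - \frac{49875}{j{\left(-53,-178 \right)}} = \frac{9 \cdot 84}{34572} - \frac{49875}{14 - 53} = 756 \cdot \frac{1}{34572} - \frac{49875}{-39} = \frac{63}{2881} - - \frac{16625}{13} = \frac{63}{2881} + \frac{16625}{13} = \frac{47897444}{37453}$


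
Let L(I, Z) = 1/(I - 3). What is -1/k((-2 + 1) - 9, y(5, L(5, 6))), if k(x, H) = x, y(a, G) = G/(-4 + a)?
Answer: ⅒ ≈ 0.10000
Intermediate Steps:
L(I, Z) = 1/(-3 + I)
y(a, G) = G/(-4 + a)
-1/k((-2 + 1) - 9, y(5, L(5, 6))) = -1/((-2 + 1) - 9) = -1/(-1 - 9) = -1/(-10) = -1*(-⅒) = ⅒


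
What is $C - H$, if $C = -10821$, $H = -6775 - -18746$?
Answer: $-22792$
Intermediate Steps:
$H = 11971$ ($H = -6775 + 18746 = 11971$)
$C - H = -10821 - 11971 = -22792$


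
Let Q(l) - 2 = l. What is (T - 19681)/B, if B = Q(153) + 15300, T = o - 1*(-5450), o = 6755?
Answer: -7476/15455 ≈ -0.48373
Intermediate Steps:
Q(l) = 2 + l
T = 12205 (T = 6755 - 1*(-5450) = 6755 + 5450 = 12205)
B = 15455 (B = (2 + 153) + 15300 = 155 + 15300 = 15455)
(T - 19681)/B = (12205 - 19681)/15455 = -7476*1/15455 = -7476/15455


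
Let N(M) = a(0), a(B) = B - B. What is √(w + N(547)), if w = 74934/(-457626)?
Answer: I*√952548519/76271 ≈ 0.40465*I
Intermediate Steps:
a(B) = 0
N(M) = 0
w = -12489/76271 (w = 74934*(-1/457626) = -12489/76271 ≈ -0.16375)
√(w + N(547)) = √(-12489/76271 + 0) = √(-12489/76271) = I*√952548519/76271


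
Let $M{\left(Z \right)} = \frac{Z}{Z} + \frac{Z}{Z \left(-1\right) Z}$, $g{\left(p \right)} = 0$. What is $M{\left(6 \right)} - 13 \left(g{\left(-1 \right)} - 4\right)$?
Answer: $\frac{317}{6} \approx 52.833$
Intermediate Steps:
$M{\left(Z \right)} = 1 - \frac{1}{Z}$ ($M{\left(Z \right)} = 1 + \frac{Z}{- Z Z} = 1 + \frac{Z}{\left(-1\right) Z^{2}} = 1 + Z \left(- \frac{1}{Z^{2}}\right) = 1 - \frac{1}{Z}$)
$M{\left(6 \right)} - 13 \left(g{\left(-1 \right)} - 4\right) = \frac{-1 + 6}{6} - 13 \left(0 - 4\right) = \frac{1}{6} \cdot 5 - 13 \left(0 - 4\right) = \frac{5}{6} - -52 = \frac{5}{6} + 52 = \frac{317}{6}$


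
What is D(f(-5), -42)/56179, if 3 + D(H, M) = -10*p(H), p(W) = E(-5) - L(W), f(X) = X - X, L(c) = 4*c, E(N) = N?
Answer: 47/56179 ≈ 0.00083661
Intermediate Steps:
f(X) = 0
p(W) = -5 - 4*W
D(H, M) = 47 + 40*H (D(H, M) = -3 - 10*(-5 - 4*H) = -3 + (50 + 40*H) = 47 + 40*H)
D(f(-5), -42)/56179 = (47 + 40*0)/56179 = (47 + 0)*(1/56179) = 47*(1/56179) = 47/56179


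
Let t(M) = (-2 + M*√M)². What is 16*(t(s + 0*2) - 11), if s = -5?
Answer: -2112 + 320*I*√5 ≈ -2112.0 + 715.54*I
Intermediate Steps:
t(M) = (-2 + M^(3/2))²
16*(t(s + 0*2) - 11) = 16*((-2 + (-5 + 0*2)^(3/2))² - 11) = 16*((-2 + (-5 + 0)^(3/2))² - 11) = 16*((-2 + (-5)^(3/2))² - 11) = 16*((-2 - 5*I*√5)² - 11) = 16*(-11 + (-2 - 5*I*√5)²) = -176 + 16*(-2 - 5*I*√5)²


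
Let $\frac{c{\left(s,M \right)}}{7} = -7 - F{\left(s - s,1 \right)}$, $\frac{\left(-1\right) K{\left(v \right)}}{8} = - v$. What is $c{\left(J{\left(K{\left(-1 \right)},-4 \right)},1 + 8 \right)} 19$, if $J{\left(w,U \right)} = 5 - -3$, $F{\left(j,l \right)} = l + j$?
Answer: $-1064$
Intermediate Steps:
$K{\left(v \right)} = 8 v$ ($K{\left(v \right)} = - 8 \left(- v\right) = 8 v$)
$F{\left(j,l \right)} = j + l$
$J{\left(w,U \right)} = 8$ ($J{\left(w,U \right)} = 5 + 3 = 8$)
$c{\left(s,M \right)} = -56$ ($c{\left(s,M \right)} = 7 \left(-7 - \left(\left(s - s\right) + 1\right)\right) = 7 \left(-7 - \left(0 + 1\right)\right) = 7 \left(-7 - 1\right) = 7 \left(-8\right) = -56$)
$c{\left(J{\left(K{\left(-1 \right)},-4 \right)},1 + 8 \right)} 19 = \left(-56\right) 19 = -1064$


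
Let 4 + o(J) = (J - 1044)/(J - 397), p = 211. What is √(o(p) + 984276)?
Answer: 5*√1362081162/186 ≈ 992.11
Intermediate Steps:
o(J) = -4 + (-1044 + J)/(-397 + J) (o(J) = -4 + (J - 1044)/(J - 397) = -4 + (-1044 + J)/(-397 + J))
√(o(p) + 984276) = √((544 - 3*211)/(-397 + 211) + 984276) = √((544 - 633)/(-186) + 984276) = √(-1/186*(-89) + 984276) = √(89/186 + 984276) = √(183075425/186) = 5*√1362081162/186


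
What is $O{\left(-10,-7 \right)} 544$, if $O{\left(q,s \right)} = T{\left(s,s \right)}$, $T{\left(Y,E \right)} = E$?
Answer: $-3808$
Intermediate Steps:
$O{\left(q,s \right)} = s$
$O{\left(-10,-7 \right)} 544 = \left(-7\right) 544 = -3808$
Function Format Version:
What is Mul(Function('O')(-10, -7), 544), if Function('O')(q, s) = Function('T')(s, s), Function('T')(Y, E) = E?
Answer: -3808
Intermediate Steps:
Function('O')(q, s) = s
Mul(Function('O')(-10, -7), 544) = Mul(-7, 544) = -3808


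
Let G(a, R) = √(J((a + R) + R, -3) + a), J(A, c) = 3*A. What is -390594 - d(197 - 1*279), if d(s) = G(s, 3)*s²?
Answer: -390594 - 6724*I*√310 ≈ -3.9059e+5 - 1.1839e+5*I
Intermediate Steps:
G(a, R) = √(4*a + 6*R) (G(a, R) = √(3*((a + R) + R) + a) = √(3*((R + a) + R) + a) = √(3*(a + 2*R) + a) = √((3*a + 6*R) + a) = √(4*a + 6*R))
d(s) = s²*√(18 + 4*s) (d(s) = √(4*s + 6*3)*s² = √(4*s + 18)*s² = √(18 + 4*s)*s² = s²*√(18 + 4*s))
-390594 - d(197 - 1*279) = -390594 - (197 - 1*279)²*√(18 + 4*(197 - 1*279)) = -390594 - (197 - 279)²*√(18 + 4*(197 - 279)) = -390594 - (-82)²*√(18 + 4*(-82)) = -390594 - 6724*√(18 - 328) = -390594 - 6724*√(-310) = -390594 - 6724*I*√310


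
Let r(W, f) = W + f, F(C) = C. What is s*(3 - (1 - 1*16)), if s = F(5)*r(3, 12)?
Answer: 1350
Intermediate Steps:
s = 75 (s = 5*(3 + 12) = 5*15 = 75)
s*(3 - (1 - 1*16)) = 75*(3 - (1 - 1*16)) = 75*(3 - (1 - 16)) = 75*(3 - 1*(-15)) = 75*(3 + 15) = 75*18 = 1350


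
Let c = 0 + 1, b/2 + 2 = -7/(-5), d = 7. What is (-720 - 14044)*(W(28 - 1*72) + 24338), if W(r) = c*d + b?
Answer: -1797059316/5 ≈ -3.5941e+8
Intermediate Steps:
b = -6/5 (b = -4 + 2*(-7/(-5)) = -4 + 2*(-7*(-⅕)) = -4 + 2*(7/5) = -4 + 14/5 = -6/5 ≈ -1.2000)
c = 1
W(r) = 29/5 (W(r) = 1*7 - 6/5 = 7 - 6/5 = 29/5)
(-720 - 14044)*(W(28 - 1*72) + 24338) = (-720 - 14044)*(29/5 + 24338) = -14764*121719/5 = -1797059316/5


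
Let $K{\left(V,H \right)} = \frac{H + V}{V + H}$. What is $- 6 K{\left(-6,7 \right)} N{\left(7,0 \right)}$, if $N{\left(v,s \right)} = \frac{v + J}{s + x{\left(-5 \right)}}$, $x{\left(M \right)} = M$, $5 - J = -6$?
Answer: $\frac{108}{5} \approx 21.6$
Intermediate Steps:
$J = 11$ ($J = 5 - -6 = 5 + 6 = 11$)
$K{\left(V,H \right)} = 1$ ($K{\left(V,H \right)} = \frac{H + V}{H + V} = 1$)
$N{\left(v,s \right)} = \frac{11 + v}{-5 + s}$ ($N{\left(v,s \right)} = \frac{v + 11}{s - 5} = \frac{11 + v}{-5 + s}$)
$- 6 K{\left(-6,7 \right)} N{\left(7,0 \right)} = \left(-6\right) 1 \frac{11 + 7}{-5 + 0} = - 6 \frac{1}{-5} \cdot 18 = - 6 \left(\left(- \frac{1}{5}\right) 18\right) = \left(-6\right) \left(- \frac{18}{5}\right) = \frac{108}{5}$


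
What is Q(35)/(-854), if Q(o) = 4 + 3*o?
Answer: -109/854 ≈ -0.12763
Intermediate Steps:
Q(35)/(-854) = (4 + 3*35)/(-854) = (4 + 105)*(-1/854) = 109*(-1/854) = -109/854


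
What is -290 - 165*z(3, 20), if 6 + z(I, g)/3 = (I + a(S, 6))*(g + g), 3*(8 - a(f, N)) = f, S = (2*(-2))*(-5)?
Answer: -83120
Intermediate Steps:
S = 20 (S = -4*(-5) = 20)
a(f, N) = 8 - f/3
z(I, g) = -18 + 6*g*(4/3 + I) (z(I, g) = -18 + 3*((I + (8 - ⅓*20))*(g + g)) = -18 + 3*((I + (8 - 20/3))*(2*g)) = -18 + 3*((I + 4/3)*(2*g)) = -18 + 3*((4/3 + I)*(2*g)) = -18 + 3*(2*g*(4/3 + I)) = -18 + 6*g*(4/3 + I))
-290 - 165*z(3, 20) = -290 - 165*(-18 + 8*20 + 6*3*20) = -290 - 165*(-18 + 160 + 360) = -290 - 165*502 = -290 - 82830 = -83120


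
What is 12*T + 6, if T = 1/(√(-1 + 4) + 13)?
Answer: 576/83 - 6*√3/83 ≈ 6.8146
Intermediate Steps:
T = 1/(13 + √3) (T = 1/(√3 + 13) = 1/(13 + √3) ≈ 0.067879)
12*T + 6 = 12*(13/166 - √3/166) + 6 = (78/83 - 6*√3/83) + 6 = 576/83 - 6*√3/83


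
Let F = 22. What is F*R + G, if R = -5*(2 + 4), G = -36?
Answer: -696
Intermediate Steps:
R = -30 (R = -5*6 = -30)
F*R + G = 22*(-30) - 36 = -660 - 36 = -696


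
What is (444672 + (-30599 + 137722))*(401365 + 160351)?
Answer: 309952080220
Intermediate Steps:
(444672 + (-30599 + 137722))*(401365 + 160351) = (444672 + 107123)*561716 = 551795*561716 = 309952080220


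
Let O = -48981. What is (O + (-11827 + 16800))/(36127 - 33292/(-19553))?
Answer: -860488424/706424523 ≈ -1.2181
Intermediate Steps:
(O + (-11827 + 16800))/(36127 - 33292/(-19553)) = (-48981 + (-11827 + 16800))/(36127 - 33292/(-19553)) = (-48981 + 4973)/(36127 - 33292*(-1/19553)) = -44008/(36127 + 33292/19553) = -44008/706424523/19553 = -44008*19553/706424523 = -860488424/706424523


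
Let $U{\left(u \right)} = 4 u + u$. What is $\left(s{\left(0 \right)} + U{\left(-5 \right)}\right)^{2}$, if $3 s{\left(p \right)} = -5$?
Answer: $\frac{6400}{9} \approx 711.11$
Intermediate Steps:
$U{\left(u \right)} = 5 u$
$s{\left(p \right)} = - \frac{5}{3}$ ($s{\left(p \right)} = \frac{1}{3} \left(-5\right) = - \frac{5}{3}$)
$\left(s{\left(0 \right)} + U{\left(-5 \right)}\right)^{2} = \left(- \frac{5}{3} + 5 \left(-5\right)\right)^{2} = \left(- \frac{5}{3} - 25\right)^{2} = \left(- \frac{80}{3}\right)^{2} = \frac{6400}{9}$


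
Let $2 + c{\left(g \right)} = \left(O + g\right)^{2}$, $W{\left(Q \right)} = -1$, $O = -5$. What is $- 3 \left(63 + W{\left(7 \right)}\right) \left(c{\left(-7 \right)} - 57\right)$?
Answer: $-15810$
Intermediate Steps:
$c{\left(g \right)} = -2 + \left(-5 + g\right)^{2}$
$- 3 \left(63 + W{\left(7 \right)}\right) \left(c{\left(-7 \right)} - 57\right) = - 3 \left(63 - 1\right) \left(\left(-2 + \left(-5 - 7\right)^{2}\right) - 57\right) = - 3 \cdot 62 \left(\left(-2 + \left(-12\right)^{2}\right) - 57\right) = - 3 \cdot 62 \left(\left(-2 + 144\right) - 57\right) = - 3 \cdot 62 \left(142 - 57\right) = - 3 \cdot 62 \cdot 85 = \left(-3\right) 5270 = -15810$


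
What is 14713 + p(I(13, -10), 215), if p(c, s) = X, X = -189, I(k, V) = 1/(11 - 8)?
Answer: 14524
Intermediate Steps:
I(k, V) = ⅓ (I(k, V) = 1/3 = ⅓)
p(c, s) = -189
14713 + p(I(13, -10), 215) = 14713 - 189 = 14524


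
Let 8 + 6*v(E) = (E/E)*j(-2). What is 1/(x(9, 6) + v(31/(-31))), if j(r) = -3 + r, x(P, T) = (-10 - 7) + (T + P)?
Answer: -6/25 ≈ -0.24000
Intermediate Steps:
x(P, T) = -17 + P + T (x(P, T) = -17 + (P + T) = -17 + P + T)
v(E) = -13/6 (v(E) = -4/3 + ((E/E)*(-3 - 2))/6 = -4/3 + (1*(-5))/6 = -4/3 + (⅙)*(-5) = -4/3 - ⅚ = -13/6)
1/(x(9, 6) + v(31/(-31))) = 1/((-17 + 9 + 6) - 13/6) = 1/(-2 - 13/6) = 1/(-25/6) = -6/25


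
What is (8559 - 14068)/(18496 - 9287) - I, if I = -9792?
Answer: 90169019/9209 ≈ 9791.4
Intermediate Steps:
(8559 - 14068)/(18496 - 9287) - I = (8559 - 14068)/(18496 - 9287) - 1*(-9792) = -5509/9209 + 9792 = 90169019/9209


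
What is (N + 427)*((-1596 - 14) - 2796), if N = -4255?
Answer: 16866168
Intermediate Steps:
(N + 427)*((-1596 - 14) - 2796) = (-4255 + 427)*((-1596 - 14) - 2796) = -3828*(-1610 - 2796) = -3828*(-4406) = 16866168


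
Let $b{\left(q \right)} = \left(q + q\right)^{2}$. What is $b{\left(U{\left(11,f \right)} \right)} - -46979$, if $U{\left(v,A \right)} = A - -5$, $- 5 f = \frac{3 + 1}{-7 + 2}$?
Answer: $\frac{29428439}{625} \approx 47086.0$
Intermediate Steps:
$f = \frac{4}{25}$ ($f = - \frac{\left(3 + 1\right) \frac{1}{-7 + 2}}{5} = - \frac{4 \frac{1}{-5}}{5} = - \frac{4 \left(- \frac{1}{5}\right)}{5} = \left(- \frac{1}{5}\right) \left(- \frac{4}{5}\right) = \frac{4}{25} \approx 0.16$)
$U{\left(v,A \right)} = 5 + A$ ($U{\left(v,A \right)} = A + 5 = 5 + A$)
$b{\left(q \right)} = 4 q^{2}$ ($b{\left(q \right)} = \left(2 q\right)^{2} = 4 q^{2}$)
$b{\left(U{\left(11,f \right)} \right)} - -46979 = 4 \left(5 + \frac{4}{25}\right)^{2} - -46979 = 4 \left(\frac{129}{25}\right)^{2} + 46979 = 4 \cdot \frac{16641}{625} + 46979 = \frac{66564}{625} + 46979 = \frac{29428439}{625}$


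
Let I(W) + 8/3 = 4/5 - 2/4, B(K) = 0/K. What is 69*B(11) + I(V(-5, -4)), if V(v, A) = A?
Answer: -71/30 ≈ -2.3667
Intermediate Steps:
B(K) = 0
I(W) = -71/30 (I(W) = -8/3 + (4/5 - 2/4) = -8/3 + (4*(⅕) - 2*¼) = -8/3 + (⅘ - ½) = -8/3 + 3/10 = -71/30)
69*B(11) + I(V(-5, -4)) = 69*0 - 71/30 = 0 - 71/30 = -71/30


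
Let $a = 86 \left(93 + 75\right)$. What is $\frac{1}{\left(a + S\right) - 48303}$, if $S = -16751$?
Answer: $- \frac{1}{50606} \approx -1.9761 \cdot 10^{-5}$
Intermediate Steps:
$a = 14448$ ($a = 86 \cdot 168 = 14448$)
$\frac{1}{\left(a + S\right) - 48303} = \frac{1}{\left(14448 - 16751\right) - 48303} = \frac{1}{-2303 - 48303} = \frac{1}{-50606} = - \frac{1}{50606}$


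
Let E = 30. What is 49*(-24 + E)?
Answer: 294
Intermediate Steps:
49*(-24 + E) = 49*(-24 + 30) = 49*6 = 294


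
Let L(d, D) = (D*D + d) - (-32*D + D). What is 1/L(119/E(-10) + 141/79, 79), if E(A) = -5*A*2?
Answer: 7900/68674501 ≈ 0.00011504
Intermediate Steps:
E(A) = -10*A
L(d, D) = d + D² + 31*D (L(d, D) = (D² + d) - (-31)*D = (d + D²) + 31*D = d + D² + 31*D)
1/L(119/E(-10) + 141/79, 79) = 1/((119/((-10*(-10))) + 141/79) + 79² + 31*79) = 1/((119/100 + 141*(1/79)) + 6241 + 2449) = 1/((119*(1/100) + 141/79) + 6241 + 2449) = 1/((119/100 + 141/79) + 6241 + 2449) = 1/(23501/7900 + 6241 + 2449) = 1/(68674501/7900) = 7900/68674501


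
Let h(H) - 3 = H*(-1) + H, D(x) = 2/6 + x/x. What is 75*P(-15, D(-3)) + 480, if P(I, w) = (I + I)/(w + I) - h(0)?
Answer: 17205/41 ≈ 419.63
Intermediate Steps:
D(x) = 4/3 (D(x) = 2*(⅙) + 1 = ⅓ + 1 = 4/3)
h(H) = 3 (h(H) = 3 + (H*(-1) + H) = 3 + (-H + H) = 3 + 0 = 3)
P(I, w) = -3 + 2*I/(I + w) (P(I, w) = (I + I)/(w + I) - 1*3 = (2*I)/(I + w) - 3 = 2*I/(I + w) - 3 = -3 + 2*I/(I + w))
75*P(-15, D(-3)) + 480 = 75*((-1*(-15) - 3*4/3)/(-15 + 4/3)) + 480 = 75*((15 - 4)/(-41/3)) + 480 = 75*(-3/41*11) + 480 = 75*(-33/41) + 480 = -2475/41 + 480 = 17205/41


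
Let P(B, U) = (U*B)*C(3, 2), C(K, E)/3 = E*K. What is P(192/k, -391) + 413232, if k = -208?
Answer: 5456472/13 ≈ 4.1973e+5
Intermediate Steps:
C(K, E) = 3*E*K (C(K, E) = 3*(E*K) = 3*E*K)
P(B, U) = 18*B*U (P(B, U) = (U*B)*(3*2*3) = (B*U)*18 = 18*B*U)
P(192/k, -391) + 413232 = 18*(192/(-208))*(-391) + 413232 = 18*(192*(-1/208))*(-391) + 413232 = 18*(-12/13)*(-391) + 413232 = 84456/13 + 413232 = 5456472/13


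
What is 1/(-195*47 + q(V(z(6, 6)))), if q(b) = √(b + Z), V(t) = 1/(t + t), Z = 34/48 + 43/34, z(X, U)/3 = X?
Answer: -11217960/102812600951 - 6*√83266/102812600951 ≈ -0.00010913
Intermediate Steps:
z(X, U) = 3*X
Z = 805/408 (Z = 34*(1/48) + 43*(1/34) = 17/24 + 43/34 = 805/408 ≈ 1.9730)
V(t) = 1/(2*t)
q(b) = √(805/408 + b) (q(b) = √(b + 805/408) = √(805/408 + b))
1/(-195*47 + q(V(z(6, 6)))) = 1/(-195*47 + √(82110 + 41616*(1/(2*((3*6)))))/204) = 1/(-9165 + √(82110 + 41616*((½)/18))/204) = 1/(-9165 + √(82110 + 41616*((½)*(1/18)))/204) = 1/(-9165 + √(82110 + 41616*(1/36))/204) = 1/(-9165 + √(82110 + 1156)/204) = 1/(-9165 + √83266/204)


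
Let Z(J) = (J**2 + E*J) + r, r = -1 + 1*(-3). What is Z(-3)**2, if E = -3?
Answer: 196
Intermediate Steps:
r = -4 (r = -1 - 3 = -4)
Z(J) = -4 + J**2 - 3*J (Z(J) = (J**2 - 3*J) - 4 = -4 + J**2 - 3*J)
Z(-3)**2 = (-4 + (-3)**2 - 3*(-3))**2 = (-4 + 9 + 9)**2 = 14**2 = 196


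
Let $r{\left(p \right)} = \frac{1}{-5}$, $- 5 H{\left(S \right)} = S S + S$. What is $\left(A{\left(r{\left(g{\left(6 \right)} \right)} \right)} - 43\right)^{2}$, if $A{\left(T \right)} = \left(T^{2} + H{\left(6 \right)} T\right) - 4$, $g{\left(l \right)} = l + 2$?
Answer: $\frac{1281424}{625} \approx 2050.3$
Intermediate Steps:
$g{\left(l \right)} = 2 + l$
$H{\left(S \right)} = - \frac{S}{5} - \frac{S^{2}}{5}$ ($H{\left(S \right)} = - \frac{S S + S}{5} = - \frac{S^{2} + S}{5} = - \frac{S + S^{2}}{5} = - \frac{S}{5} - \frac{S^{2}}{5}$)
$r{\left(p \right)} = - \frac{1}{5}$
$A{\left(T \right)} = -4 + T^{2} - \frac{42 T}{5}$ ($A{\left(T \right)} = \left(T^{2} + \left(- \frac{1}{5}\right) 6 \left(1 + 6\right) T\right) - 4 = \left(T^{2} + \left(- \frac{1}{5}\right) 6 \cdot 7 T\right) - 4 = \left(T^{2} - \frac{42 T}{5}\right) - 4 = -4 + T^{2} - \frac{42 T}{5}$)
$\left(A{\left(r{\left(g{\left(6 \right)} \right)} \right)} - 43\right)^{2} = \left(\left(-4 + \left(- \frac{1}{5}\right)^{2} - - \frac{42}{25}\right) - 43\right)^{2} = \left(\left(-4 + \frac{1}{25} + \frac{42}{25}\right) - 43\right)^{2} = \left(- \frac{57}{25} - 43\right)^{2} = \left(- \frac{1132}{25}\right)^{2} = \frac{1281424}{625}$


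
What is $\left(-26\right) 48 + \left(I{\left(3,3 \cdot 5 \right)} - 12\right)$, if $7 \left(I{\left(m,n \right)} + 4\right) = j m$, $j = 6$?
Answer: $- \frac{8830}{7} \approx -1261.4$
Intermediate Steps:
$I{\left(m,n \right)} = -4 + \frac{6 m}{7}$
$\left(-26\right) 48 + \left(I{\left(3,3 \cdot 5 \right)} - 12\right) = \left(-26\right) 48 + \left(\left(-4 + \frac{6}{7} \cdot 3\right) - 12\right) = -1248 + \left(\left(-4 + \frac{18}{7}\right) - 12\right) = -1248 - \frac{94}{7} = - \frac{8830}{7}$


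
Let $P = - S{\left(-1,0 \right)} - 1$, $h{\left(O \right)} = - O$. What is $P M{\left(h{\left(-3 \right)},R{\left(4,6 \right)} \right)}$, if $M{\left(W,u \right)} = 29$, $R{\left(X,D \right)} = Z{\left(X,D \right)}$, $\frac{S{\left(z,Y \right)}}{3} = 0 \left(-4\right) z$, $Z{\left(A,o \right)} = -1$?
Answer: $-29$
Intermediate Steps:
$S{\left(z,Y \right)} = 0$ ($S{\left(z,Y \right)} = 3 \cdot 0 \left(-4\right) z = 3 \cdot 0 z = 3 \cdot 0 = 0$)
$R{\left(X,D \right)} = -1$
$P = -1$ ($P = \left(-1\right) 0 - 1 = 0 - 1 = -1$)
$P M{\left(h{\left(-3 \right)},R{\left(4,6 \right)} \right)} = \left(-1\right) 29 = -29$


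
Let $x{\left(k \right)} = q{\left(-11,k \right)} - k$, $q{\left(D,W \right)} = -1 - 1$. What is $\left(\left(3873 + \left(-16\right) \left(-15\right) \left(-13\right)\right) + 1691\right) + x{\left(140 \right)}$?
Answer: $2302$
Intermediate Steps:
$q{\left(D,W \right)} = -2$
$x{\left(k \right)} = -2 - k$
$\left(\left(3873 + \left(-16\right) \left(-15\right) \left(-13\right)\right) + 1691\right) + x{\left(140 \right)} = \left(\left(3873 + \left(-16\right) \left(-15\right) \left(-13\right)\right) + 1691\right) - 142 = \left(\left(3873 + 240 \left(-13\right)\right) + 1691\right) - 142 = \left(\left(3873 - 3120\right) + 1691\right) - 142 = \left(753 + 1691\right) - 142 = 2444 - 142 = 2302$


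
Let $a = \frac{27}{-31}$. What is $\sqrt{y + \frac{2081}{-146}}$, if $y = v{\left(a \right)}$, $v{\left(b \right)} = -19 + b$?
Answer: $\frac{i \sqrt{699027122}}{4526} \approx 5.8416 i$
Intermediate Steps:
$a = - \frac{27}{31}$ ($a = 27 \left(- \frac{1}{31}\right) = - \frac{27}{31} \approx -0.87097$)
$y = - \frac{616}{31}$ ($y = -19 - \frac{27}{31} = - \frac{616}{31} \approx -19.871$)
$\sqrt{y + \frac{2081}{-146}} = \sqrt{- \frac{616}{31} + \frac{2081}{-146}} = \sqrt{- \frac{616}{31} + 2081 \left(- \frac{1}{146}\right)} = \sqrt{- \frac{616}{31} - \frac{2081}{146}} = \sqrt{- \frac{154447}{4526}} = \frac{i \sqrt{699027122}}{4526}$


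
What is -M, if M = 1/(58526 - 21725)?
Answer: -1/36801 ≈ -2.7173e-5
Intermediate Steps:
M = 1/36801 ≈ 2.7173e-5
-M = -1*1/36801 = -1/36801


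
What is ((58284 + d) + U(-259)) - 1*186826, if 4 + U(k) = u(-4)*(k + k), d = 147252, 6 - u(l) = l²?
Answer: 23886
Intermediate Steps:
u(l) = 6 - l²
U(k) = -4 - 20*k (U(k) = -4 + (6 - 1*(-4)²)*(k + k) = -4 + (6 - 1*16)*(2*k) = -4 + (6 - 16)*(2*k) = -4 - 20*k)
((58284 + d) + U(-259)) - 1*186826 = ((58284 + 147252) + (-4 - 20*(-259))) - 1*186826 = (205536 + (-4 + 5180)) - 186826 = (205536 + 5176) - 186826 = 210712 - 186826 = 23886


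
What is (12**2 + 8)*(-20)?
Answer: -3040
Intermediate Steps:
(12**2 + 8)*(-20) = (144 + 8)*(-20) = 152*(-20) = -3040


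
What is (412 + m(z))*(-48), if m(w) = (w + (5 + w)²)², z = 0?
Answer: -49776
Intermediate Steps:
(412 + m(z))*(-48) = (412 + (0 + (5 + 0)²)²)*(-48) = (412 + (0 + 5²)²)*(-48) = (412 + (0 + 25)²)*(-48) = (412 + 25²)*(-48) = (412 + 625)*(-48) = 1037*(-48) = -49776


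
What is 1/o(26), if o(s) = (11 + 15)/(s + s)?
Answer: 2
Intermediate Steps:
o(s) = 13/s (o(s) = 26/((2*s)) = 26*(1/(2*s)) = 13/s)
1/o(26) = 1/(13/26) = 1/(13*(1/26)) = 1/(1/2) = 2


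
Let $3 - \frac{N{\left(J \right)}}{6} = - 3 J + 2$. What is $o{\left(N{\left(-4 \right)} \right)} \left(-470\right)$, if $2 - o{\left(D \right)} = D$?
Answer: $-31960$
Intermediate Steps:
$N{\left(J \right)} = 6 + 18 J$ ($N{\left(J \right)} = 18 - 6 \left(- 3 J + 2\right) = 18 - 6 \left(2 - 3 J\right) = 18 + \left(-12 + 18 J\right) = 6 + 18 J$)
$o{\left(D \right)} = 2 - D$
$o{\left(N{\left(-4 \right)} \right)} \left(-470\right) = \left(2 - \left(6 + 18 \left(-4\right)\right)\right) \left(-470\right) = \left(2 - \left(6 - 72\right)\right) \left(-470\right) = \left(2 - -66\right) \left(-470\right) = \left(2 + 66\right) \left(-470\right) = 68 \left(-470\right) = -31960$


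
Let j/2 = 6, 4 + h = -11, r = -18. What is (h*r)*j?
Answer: 3240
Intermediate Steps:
h = -15 (h = -4 - 11 = -15)
j = 12 (j = 2*6 = 12)
(h*r)*j = -15*(-18)*12 = 270*12 = 3240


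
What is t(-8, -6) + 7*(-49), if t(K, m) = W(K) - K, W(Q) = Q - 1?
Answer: -344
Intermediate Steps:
W(Q) = -1 + Q
t(K, m) = -1 (t(K, m) = (-1 + K) - K = -1)
t(-8, -6) + 7*(-49) = -1 + 7*(-49) = -1 - 343 = -344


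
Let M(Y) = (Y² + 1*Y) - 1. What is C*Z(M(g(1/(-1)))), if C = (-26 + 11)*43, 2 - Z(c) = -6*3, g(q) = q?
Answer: -12900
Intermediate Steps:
M(Y) = -1 + Y + Y² (M(Y) = (Y² + Y) - 1 = (Y + Y²) - 1 = -1 + Y + Y²)
Z(c) = 20 (Z(c) = 2 - (-6)*3 = 2 - 1*(-18) = 2 + 18 = 20)
C = -645 (C = -15*43 = -645)
C*Z(M(g(1/(-1)))) = -645*20 = -12900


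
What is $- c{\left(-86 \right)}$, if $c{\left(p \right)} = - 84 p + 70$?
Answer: $-7294$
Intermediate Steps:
$c{\left(p \right)} = 70 - 84 p$
$- c{\left(-86 \right)} = - (70 - -7224) = - (70 + 7224) = \left(-1\right) 7294 = -7294$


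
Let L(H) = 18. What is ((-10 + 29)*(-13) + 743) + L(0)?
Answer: 514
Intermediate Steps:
((-10 + 29)*(-13) + 743) + L(0) = ((-10 + 29)*(-13) + 743) + 18 = (19*(-13) + 743) + 18 = (-247 + 743) + 18 = 496 + 18 = 514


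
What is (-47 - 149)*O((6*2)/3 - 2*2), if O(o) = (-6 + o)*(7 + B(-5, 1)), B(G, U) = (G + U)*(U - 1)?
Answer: 8232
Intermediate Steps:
B(G, U) = (-1 + U)*(G + U) (B(G, U) = (G + U)*(-1 + U) = (-1 + U)*(G + U))
O(o) = -42 + 7*o (O(o) = (-6 + o)*(7 + (1**2 - 1*(-5) - 1*1 - 5*1)) = (-6 + o)*(7 + (1 + 5 - 1 - 5)) = (-6 + o)*(7 + 0) = (-6 + o)*7 = -42 + 7*o)
(-47 - 149)*O((6*2)/3 - 2*2) = (-47 - 149)*(-42 + 7*((6*2)/3 - 2*2)) = -196*(-42 + 7*(12*(1/3) - 4)) = -196*(-42 + 7*(4 - 4)) = -196*(-42 + 7*0) = -196*(-42 + 0) = -196*(-42) = 8232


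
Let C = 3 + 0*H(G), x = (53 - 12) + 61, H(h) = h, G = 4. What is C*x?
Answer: 306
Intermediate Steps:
x = 102 (x = 41 + 61 = 102)
C = 3 (C = 3 + 0*4 = 3 + 0 = 3)
C*x = 3*102 = 306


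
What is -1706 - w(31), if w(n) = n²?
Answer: -2667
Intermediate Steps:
-1706 - w(31) = -1706 - 1*31² = -1706 - 1*961 = -1706 - 961 = -2667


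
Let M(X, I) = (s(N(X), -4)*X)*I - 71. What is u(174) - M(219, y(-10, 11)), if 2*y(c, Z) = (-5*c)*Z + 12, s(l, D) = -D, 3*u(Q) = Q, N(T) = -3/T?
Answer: -246027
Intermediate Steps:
u(Q) = Q/3
y(c, Z) = 6 - 5*Z*c/2 (y(c, Z) = ((-5*c)*Z + 12)/2 = (-5*Z*c + 12)/2 = (12 - 5*Z*c)/2 = 6 - 5*Z*c/2)
M(X, I) = -71 + 4*I*X (M(X, I) = ((-1*(-4))*X)*I - 71 = (4*X)*I - 71 = 4*I*X - 71 = -71 + 4*I*X)
u(174) - M(219, y(-10, 11)) = (1/3)*174 - (-71 + 4*(6 - 5/2*11*(-10))*219) = 58 - (-71 + 4*(6 + 275)*219) = 58 - (-71 + 4*281*219) = 58 - (-71 + 246156) = 58 - 1*246085 = 58 - 246085 = -246027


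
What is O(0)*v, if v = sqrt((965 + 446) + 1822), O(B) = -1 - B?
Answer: -sqrt(3233) ≈ -56.859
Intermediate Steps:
v = sqrt(3233) (v = sqrt(1411 + 1822) = sqrt(3233) ≈ 56.859)
O(0)*v = (-1 - 1*0)*sqrt(3233) = (-1 + 0)*sqrt(3233) = -sqrt(3233)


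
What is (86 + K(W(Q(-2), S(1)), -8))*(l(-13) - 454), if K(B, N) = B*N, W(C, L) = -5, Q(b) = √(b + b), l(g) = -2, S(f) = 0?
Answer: -57456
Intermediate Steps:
Q(b) = √2*√b (Q(b) = √(2*b) = √2*√b)
(86 + K(W(Q(-2), S(1)), -8))*(l(-13) - 454) = (86 - 5*(-8))*(-2 - 454) = (86 + 40)*(-456) = 126*(-456) = -57456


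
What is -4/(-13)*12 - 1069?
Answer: -13849/13 ≈ -1065.3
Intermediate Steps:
-4/(-13)*12 - 1069 = -4*(-1/13)*12 - 1069 = (4/13)*12 - 1069 = 48/13 - 1069 = -13849/13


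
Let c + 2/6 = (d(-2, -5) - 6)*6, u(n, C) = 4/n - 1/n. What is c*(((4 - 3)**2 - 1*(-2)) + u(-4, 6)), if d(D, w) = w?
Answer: -597/4 ≈ -149.25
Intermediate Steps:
u(n, C) = 3/n
c = -199/3 (c = -1/3 + (-5 - 6)*6 = -1/3 - 11*6 = -1/3 - 66 = -199/3 ≈ -66.333)
c*(((4 - 3)**2 - 1*(-2)) + u(-4, 6)) = -199*(((4 - 3)**2 - 1*(-2)) + 3/(-4))/3 = -199*((1**2 + 2) + 3*(-1/4))/3 = -199*((1 + 2) - 3/4)/3 = -199*(3 - 3/4)/3 = -199/3*9/4 = -597/4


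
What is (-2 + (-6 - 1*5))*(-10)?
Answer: 130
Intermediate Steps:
(-2 + (-6 - 1*5))*(-10) = (-2 + (-6 - 5))*(-10) = (-2 - 11)*(-10) = -13*(-10) = 130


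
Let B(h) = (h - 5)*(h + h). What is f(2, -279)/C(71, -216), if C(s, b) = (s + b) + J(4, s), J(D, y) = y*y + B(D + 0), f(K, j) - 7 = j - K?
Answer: -137/2444 ≈ -0.056056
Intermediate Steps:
B(h) = 2*h*(-5 + h) (B(h) = (-5 + h)*(2*h) = 2*h*(-5 + h))
f(K, j) = 7 + j - K (f(K, j) = 7 + (j - K) = 7 + j - K)
J(D, y) = y² + 2*D*(-5 + D) (J(D, y) = y*y + 2*(D + 0)*(-5 + (D + 0)) = y² + 2*D*(-5 + D))
C(s, b) = -8 + b + s + s² (C(s, b) = (s + b) + (s² + 2*4*(-5 + 4)) = (b + s) + (s² + 2*4*(-1)) = (b + s) + (s² - 8) = (b + s) + (-8 + s²) = -8 + b + s + s²)
f(2, -279)/C(71, -216) = (7 - 279 - 1*2)/(-8 - 216 + 71 + 71²) = (7 - 279 - 2)/(-8 - 216 + 71 + 5041) = -274/4888 = -274*1/4888 = -137/2444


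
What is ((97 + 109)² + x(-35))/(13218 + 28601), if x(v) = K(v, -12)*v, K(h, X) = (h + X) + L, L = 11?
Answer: 43696/41819 ≈ 1.0449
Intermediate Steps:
K(h, X) = 11 + X + h (K(h, X) = (h + X) + 11 = (X + h) + 11 = 11 + X + h)
x(v) = v*(-1 + v) (x(v) = (11 - 12 + v)*v = (-1 + v)*v = v*(-1 + v))
((97 + 109)² + x(-35))/(13218 + 28601) = ((97 + 109)² - 35*(-1 - 35))/(13218 + 28601) = (206² - 35*(-36))/41819 = (42436 + 1260)*(1/41819) = 43696*(1/41819) = 43696/41819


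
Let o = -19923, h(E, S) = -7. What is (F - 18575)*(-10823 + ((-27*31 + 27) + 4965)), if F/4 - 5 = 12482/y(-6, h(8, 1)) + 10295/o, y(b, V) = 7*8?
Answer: 566469057824/4809 ≈ 1.1779e+8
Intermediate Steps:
y(b, V) = 56
F = 4373807/4809 (F = 20 + 4*(12482/56 + 10295/(-19923)) = 20 + 4*(12482*(1/56) + 10295*(-1/19923)) = 20 + 4*(6241/28 - 355/687) = 20 + 4*(4277627/19236) = 20 + 4277627/4809 = 4373807/4809 ≈ 909.50)
(F - 18575)*(-10823 + ((-27*31 + 27) + 4965)) = (4373807/4809 - 18575)*(-10823 + ((-27*31 + 27) + 4965)) = -84953368*(-10823 + ((-837 + 27) + 4965))/4809 = -84953368*(-10823 + (-810 + 4965))/4809 = -84953368*(-10823 + 4155)/4809 = -84953368/4809*(-6668) = 566469057824/4809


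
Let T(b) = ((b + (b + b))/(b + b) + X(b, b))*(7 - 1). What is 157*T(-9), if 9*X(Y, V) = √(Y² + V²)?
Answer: 1413 + 942*√2 ≈ 2745.2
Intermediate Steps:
X(Y, V) = √(V² + Y²)/9 (X(Y, V) = √(Y² + V²)/9 = √(V² + Y²)/9)
T(b) = 9 + 2*√2*√(b²)/3 (T(b) = ((b + (b + b))/(b + b) + √(b² + b²)/9)*(7 - 1) = ((b + 2*b)/((2*b)) + √(2*b²)/9)*6 = ((3*b)*(1/(2*b)) + (√2*√(b²))/9)*6 = (3/2 + √2*√(b²)/9)*6 = 9 + 2*√2*√(b²)/3)
157*T(-9) = 157*(9 + 2*√2*√((-9)²)/3) = 157*(9 + 2*√2*√81/3) = 157*(9 + (⅔)*√2*9) = 157*(9 + 6*√2) = 1413 + 942*√2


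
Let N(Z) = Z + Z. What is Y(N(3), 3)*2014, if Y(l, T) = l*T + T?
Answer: 42294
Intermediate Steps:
N(Z) = 2*Z
Y(l, T) = T + T*l (Y(l, T) = T*l + T = T + T*l)
Y(N(3), 3)*2014 = (3*(1 + 2*3))*2014 = (3*(1 + 6))*2014 = (3*7)*2014 = 21*2014 = 42294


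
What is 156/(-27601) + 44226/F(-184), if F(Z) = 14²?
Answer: 1779375/7886 ≈ 225.64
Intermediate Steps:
F(Z) = 196
156/(-27601) + 44226/F(-184) = 156/(-27601) + 44226/196 = 156*(-1/27601) + 44226*(1/196) = -156/27601 + 3159/14 = 1779375/7886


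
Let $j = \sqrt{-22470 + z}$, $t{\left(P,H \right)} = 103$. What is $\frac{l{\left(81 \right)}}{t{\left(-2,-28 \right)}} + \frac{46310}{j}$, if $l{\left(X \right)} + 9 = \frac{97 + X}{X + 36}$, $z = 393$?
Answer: $- \frac{875}{12051} - \frac{4210 i \sqrt{2453}}{669} \approx -0.072608 - 311.68 i$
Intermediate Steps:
$j = 3 i \sqrt{2453}$ ($j = \sqrt{-22470 + 393} = \sqrt{-22077} = 3 i \sqrt{2453} \approx 148.58 i$)
$l{\left(X \right)} = -9 + \frac{97 + X}{36 + X}$ ($l{\left(X \right)} = -9 + \frac{97 + X}{X + 36} = -9 + \frac{97 + X}{36 + X}$)
$\frac{l{\left(81 \right)}}{t{\left(-2,-28 \right)}} + \frac{46310}{j} = \frac{\frac{1}{36 + 81} \left(-227 - 648\right)}{103} + \frac{46310}{3 i \sqrt{2453}} = \frac{-227 - 648}{117} \cdot \frac{1}{103} + 46310 \left(- \frac{i \sqrt{2453}}{7359}\right) = \frac{1}{117} \left(-875\right) \frac{1}{103} - \frac{4210 i \sqrt{2453}}{669} = \left(- \frac{875}{117}\right) \frac{1}{103} - \frac{4210 i \sqrt{2453}}{669} = - \frac{875}{12051} - \frac{4210 i \sqrt{2453}}{669}$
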